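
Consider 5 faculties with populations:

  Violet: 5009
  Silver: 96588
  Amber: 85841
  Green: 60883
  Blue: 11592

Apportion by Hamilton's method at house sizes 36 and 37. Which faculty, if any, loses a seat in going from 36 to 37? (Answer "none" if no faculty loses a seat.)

Blue

At 36 seats: Violet 1, Silver 13, Amber 12, Green 8, Blue 2.
At 37 seats: Violet 1, Silver 14, Amber 12, Green 9, Blue 1.
Blue drops from 2 to 1.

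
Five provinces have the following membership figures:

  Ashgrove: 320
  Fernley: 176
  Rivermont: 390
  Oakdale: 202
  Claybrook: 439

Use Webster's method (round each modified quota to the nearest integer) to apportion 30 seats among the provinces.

Ashgrove: 6, Fernley: 3, Rivermont: 8, Oakdale: 4, Claybrook: 9

Standard divisor 1527/30 ≈ 50.9; standard quotas: Ashgrove 6.287, Fernley 3.458, Rivermont 7.662, Oakdale 3.969, Claybrook 8.625.
Rounding to the nearest integer gives Ashgrove 6, Fernley 3, Rivermont 8, Oakdale 4, Claybrook 9 — total 30, matching the house size, so no adjustment is needed.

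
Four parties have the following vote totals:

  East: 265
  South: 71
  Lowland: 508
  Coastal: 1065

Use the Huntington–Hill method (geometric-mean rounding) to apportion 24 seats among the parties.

East 3; South 1; Lowland 6; Coastal 14

With divisor 78.7: modified quotas East 3.367, South 0.902, Lowland 6.455, Coastal 13.532.
Geometric-mean thresholds: East √(3·4)=3.464, South (min 1), Lowland √(6·7)=6.481, Coastal √(13·14)=13.491.
Each quota rounded against its threshold gives East 3, South 1, Lowland 6, Coastal 14 (total 24).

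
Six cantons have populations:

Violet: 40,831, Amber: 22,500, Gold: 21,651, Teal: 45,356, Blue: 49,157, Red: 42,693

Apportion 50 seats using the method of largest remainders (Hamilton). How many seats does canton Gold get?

Standard divisor: 222188 ÷ 50 ≈ 4443.76.
Standard quotas: Violet 9.1884, Amber 5.0633, Gold 4.8722, Teal 10.2067, Blue 11.0620, Red 9.6074.
Lower quotas: Violet 9, Amber 5, Gold 4, Teal 10, Blue 11, Red 9 (sum 48, leaving 2 seats).
Remainders in descending order: Gold 0.8722, Red 0.6074, Teal 0.2067, Violet 0.1884, Amber 0.0633, Blue 0.0620.
The surplus seats go to Gold, Red.
Gold receives 5.

5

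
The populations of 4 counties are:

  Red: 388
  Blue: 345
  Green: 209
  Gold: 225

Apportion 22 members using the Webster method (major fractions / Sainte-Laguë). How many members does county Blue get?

7

Standard divisor 1167/22 ≈ 53.045; standard quotas: Red 7.314, Blue 6.504, Green 3.940, Gold 4.242.
Rounding to the nearest integer gives Red 7, Blue 7, Green 4, Gold 4 — total 22, matching the house size, so no adjustment is needed.
Blue receives 7.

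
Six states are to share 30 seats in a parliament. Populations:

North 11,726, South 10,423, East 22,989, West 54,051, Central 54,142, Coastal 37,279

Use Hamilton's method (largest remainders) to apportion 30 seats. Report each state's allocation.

North=2, South=2, East=4, West=8, Central=8, Coastal=6

Standard divisor: 190610 ÷ 30 ≈ 6353.667.
Standard quotas: North 1.8455, South 1.6405, East 3.6182, West 8.5071, Central 8.5214, Coastal 5.8673.
Lower quotas: North 1, South 1, East 3, West 8, Central 8, Coastal 5 (sum 26, leaving 4 seats).
Remainders in descending order: Coastal 0.8673, North 0.8455, South 0.6405, East 0.6182, Central 0.5214, West 0.5071.
The surplus seats go to Coastal, North, South, East.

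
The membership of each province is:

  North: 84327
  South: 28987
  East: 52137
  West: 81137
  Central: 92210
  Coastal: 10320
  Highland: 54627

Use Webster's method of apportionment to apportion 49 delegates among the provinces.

Standard divisor 403745/49 ≈ 8239.694; standard quotas: North 10.234, South 3.518, East 6.328, West 9.847, Central 11.191, Coastal 1.252, Highland 6.630.
Rounding to the nearest integer gives North 10, South 4, East 6, West 10, Central 11, Coastal 1, Highland 7 — total 49, matching the house size, so no adjustment is needed.

North=10, South=4, East=6, West=10, Central=11, Coastal=1, Highland=7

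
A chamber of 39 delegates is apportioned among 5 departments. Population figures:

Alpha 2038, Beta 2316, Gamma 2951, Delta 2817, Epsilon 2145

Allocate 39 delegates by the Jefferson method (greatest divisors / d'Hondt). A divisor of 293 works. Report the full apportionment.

Alpha: 6, Beta: 7, Gamma: 10, Delta: 9, Epsilon: 7

With modified divisor 293: modified quotas Alpha 6.956, Beta 7.904, Gamma 10.072, Delta 9.614, Epsilon 7.321.
Rounding down: Alpha 6, Beta 7, Gamma 10, Delta 9, Epsilon 7 (total 39).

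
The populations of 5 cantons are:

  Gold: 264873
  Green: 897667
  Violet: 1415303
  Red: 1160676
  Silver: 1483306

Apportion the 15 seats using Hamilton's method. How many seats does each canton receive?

Standard divisor: 5221825 ÷ 15 ≈ 348121.667.
Standard quotas: Gold 0.7609, Green 2.5786, Violet 4.0655, Red 3.3341, Silver 4.2609.
Lower quotas: Gold 0, Green 2, Violet 4, Red 3, Silver 4 (sum 13, leaving 2 seats).
Remainders in descending order: Gold 0.7609, Green 0.5786, Red 0.3341, Silver 0.2609, Violet 0.0655.
The surplus seats go to Gold, Green.

Gold: 1, Green: 3, Violet: 4, Red: 3, Silver: 4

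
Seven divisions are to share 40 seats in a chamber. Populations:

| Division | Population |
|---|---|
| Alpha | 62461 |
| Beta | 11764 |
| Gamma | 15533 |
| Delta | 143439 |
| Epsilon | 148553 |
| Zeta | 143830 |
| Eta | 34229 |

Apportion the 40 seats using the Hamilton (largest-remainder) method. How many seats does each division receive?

Alpha 5, Beta 1, Gamma 1, Delta 10, Epsilon 11, Zeta 10, Eta 2

Standard divisor: 559809 ÷ 40 ≈ 13995.225.
Standard quotas: Alpha 4.4630, Beta 0.8406, Gamma 1.1099, Delta 10.2491, Epsilon 10.6145, Zeta 10.2771, Eta 2.4458.
Lower quotas: Alpha 4, Beta 0, Gamma 1, Delta 10, Epsilon 10, Zeta 10, Eta 2 (sum 37, leaving 3 seats).
Remainders in descending order: Beta 0.8406, Epsilon 0.6145, Alpha 0.4630, Eta 0.4458, Zeta 0.2771, Delta 0.2491, Gamma 0.1099.
The surplus seats go to Beta, Epsilon, Alpha.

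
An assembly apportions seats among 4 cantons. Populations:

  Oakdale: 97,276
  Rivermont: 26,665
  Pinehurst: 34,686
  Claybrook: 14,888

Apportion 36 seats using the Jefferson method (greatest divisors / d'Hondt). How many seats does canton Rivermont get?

Standard divisor 173515/36 ≈ 4819.861; standard quotas: Oakdale 20.182, Rivermont 5.532, Pinehurst 7.196, Claybrook 3.089.
Rounding down gives 20, 5, 7, 3 = 35 seats, so the divisor must be adjusted.
With modified divisor 4500: modified quotas Oakdale 21.617, Rivermont 5.926, Pinehurst 7.708, Claybrook 3.308.
Rounding down: Oakdale 21, Rivermont 5, Pinehurst 7, Claybrook 3 (total 36).
Rivermont receives 5.

5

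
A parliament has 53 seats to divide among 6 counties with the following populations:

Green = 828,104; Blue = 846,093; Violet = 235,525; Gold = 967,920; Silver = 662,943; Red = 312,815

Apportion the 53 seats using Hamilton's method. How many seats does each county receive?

Green 12; Blue 12; Violet 3; Gold 13; Silver 9; Red 4

Total 3853400; standard divisor 3853400/53 ≈ 72705.66.
Standard quotas: Green 11.3898, Blue 11.6372, Violet 3.2394, Gold 13.3129, Silver 9.1182, Red 4.3025.
Lower quotas: Green 11, Blue 11, Violet 3, Gold 13, Silver 9, Red 4 (sum 51, leaving 2 seats).
Remainders in descending order: Blue 0.6372, Green 0.3898, Gold 0.3129, Red 0.3025, Violet 0.2394, Silver 0.1182.
Largest remainders: Blue, Green receive the extra seats.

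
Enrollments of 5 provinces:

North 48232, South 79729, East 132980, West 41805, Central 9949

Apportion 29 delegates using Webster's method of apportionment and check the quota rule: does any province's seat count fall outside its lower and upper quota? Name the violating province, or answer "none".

none

Standard quotas: North 4.473, South 7.394, East 12.333, West 3.877, Central 0.923.
Webster allocation: North 5, South 7, East 12, West 4, Central 1.
Every allocation lies between the lower and upper quota.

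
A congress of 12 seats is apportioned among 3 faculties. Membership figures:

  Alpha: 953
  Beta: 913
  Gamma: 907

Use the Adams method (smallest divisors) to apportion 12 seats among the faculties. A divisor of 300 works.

With modified divisor 300: modified quotas Alpha 3.177, Beta 3.043, Gamma 3.023.
Rounding up: Alpha 4, Beta 4, Gamma 4 (total 12).

Alpha 4; Beta 4; Gamma 4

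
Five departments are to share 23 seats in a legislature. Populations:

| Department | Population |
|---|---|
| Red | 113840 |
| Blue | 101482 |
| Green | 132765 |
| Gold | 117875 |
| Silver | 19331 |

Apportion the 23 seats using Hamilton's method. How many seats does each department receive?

Red=5; Blue=5; Green=6; Gold=6; Silver=1

Total 485293; standard divisor 485293/23 ≈ 21099.696.
Standard quotas: Red 5.3953, Blue 4.8096, Green 6.2923, Gold 5.5866, Silver 0.9162.
Lower quotas: Red 5, Blue 4, Green 6, Gold 5, Silver 0 (sum 20, leaving 3 seats).
Remainders in descending order: Silver 0.9162, Blue 0.8096, Gold 0.5866, Red 0.3953, Green 0.2923.
Largest remainders: Silver, Blue, Gold receive the extra seats.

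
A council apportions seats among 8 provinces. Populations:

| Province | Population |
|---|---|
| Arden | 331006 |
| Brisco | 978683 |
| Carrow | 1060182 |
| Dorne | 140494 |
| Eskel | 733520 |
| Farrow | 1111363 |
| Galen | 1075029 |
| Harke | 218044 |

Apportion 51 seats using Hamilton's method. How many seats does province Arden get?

Standard divisor: 5648321 ÷ 51 ≈ 110751.392.
Standard quotas: Arden 2.9887, Brisco 8.8368, Carrow 9.5726, Dorne 1.2686, Eskel 6.6231, Farrow 10.0348, Galen 9.7067, Harke 1.9688.
Lower quotas: Arden 2, Brisco 8, Carrow 9, Dorne 1, Eskel 6, Farrow 10, Galen 9, Harke 1 (sum 46, leaving 5 seats).
Remainders in descending order: Arden 0.9887, Harke 0.9688, Brisco 0.8368, Galen 0.7067, Eskel 0.6231, Carrow 0.5726, Dorne 0.2686, Farrow 0.0348.
Largest remainders: Arden, Harke, Brisco, Galen, Eskel receive the extra seats.
Arden receives 3.

3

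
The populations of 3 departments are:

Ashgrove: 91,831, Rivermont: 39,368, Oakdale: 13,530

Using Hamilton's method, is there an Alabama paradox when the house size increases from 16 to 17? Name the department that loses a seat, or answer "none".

Oakdale

At 16 seats: Ashgrove 10, Rivermont 4, Oakdale 2.
At 17 seats: Ashgrove 11, Rivermont 5, Oakdale 1.
Oakdale drops from 2 to 1.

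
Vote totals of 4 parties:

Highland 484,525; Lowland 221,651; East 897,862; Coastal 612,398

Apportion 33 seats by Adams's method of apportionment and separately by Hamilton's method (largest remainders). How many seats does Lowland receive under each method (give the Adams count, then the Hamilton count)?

4 and 3

Adams: Highland 7, Lowland 4, East 13, Coastal 9.
Hamilton: Highland 7, Lowland 3, East 14, Coastal 9.
Lowland gets 4 under Adams and 3 under Hamilton.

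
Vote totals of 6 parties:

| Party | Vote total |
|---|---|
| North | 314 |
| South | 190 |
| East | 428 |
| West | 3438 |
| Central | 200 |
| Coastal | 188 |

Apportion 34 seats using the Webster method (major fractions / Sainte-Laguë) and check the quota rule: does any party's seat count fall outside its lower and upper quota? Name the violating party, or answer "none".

Standard quotas: North 2.244, South 1.358, East 3.058, West 24.567, Central 1.429, Coastal 1.343.
Webster allocation: North 2, South 1, East 3, West 26, Central 1, Coastal 1.
West has quota 24.567 (lower 24, upper 25) but receives 26 — outside the quota interval.

West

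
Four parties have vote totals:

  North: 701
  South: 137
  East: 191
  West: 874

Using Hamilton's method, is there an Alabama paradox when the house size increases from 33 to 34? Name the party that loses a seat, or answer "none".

At 33 seats: North 12, South 3, East 3, West 15.
At 34 seats: North 13, South 2, East 3, West 16.
South drops from 3 to 2.

South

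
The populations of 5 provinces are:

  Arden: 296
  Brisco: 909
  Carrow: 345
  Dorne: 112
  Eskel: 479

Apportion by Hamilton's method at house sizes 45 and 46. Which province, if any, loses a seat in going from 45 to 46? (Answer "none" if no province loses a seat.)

Dorne

At 45 seats: Arden 6, Brisco 19, Carrow 7, Dorne 3, Eskel 10.
At 46 seats: Arden 6, Brisco 20, Carrow 8, Dorne 2, Eskel 10.
Dorne drops from 3 to 2.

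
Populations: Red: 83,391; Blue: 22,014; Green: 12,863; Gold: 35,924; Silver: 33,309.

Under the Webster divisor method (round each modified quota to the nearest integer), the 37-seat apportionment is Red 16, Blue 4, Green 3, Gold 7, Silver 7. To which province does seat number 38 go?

Priority for the next seat is population ÷ (current seats + 0.5).
Priorities: Red 5054.000, Blue 4892.000, Green 3675.143, Gold 4789.867, Silver 4441.200.
Highest priority: Red.

Red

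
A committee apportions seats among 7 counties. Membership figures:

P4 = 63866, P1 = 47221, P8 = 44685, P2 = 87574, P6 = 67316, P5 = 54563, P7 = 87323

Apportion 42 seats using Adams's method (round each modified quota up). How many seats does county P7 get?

Standard divisor 452548/42 ≈ 10774.952; standard quotas: P4 5.927, P1 4.382, P8 4.147, P2 8.128, P6 6.247, P5 5.064, P7 8.104.
Rounding up gives 6, 5, 5, 9, 7, 6, 9 = 47 seats, so the divisor must be adjusted.
With modified divisor 11500: modified quotas P4 5.554, P1 4.106, P8 3.886, P2 7.615, P6 5.854, P5 4.745, P7 7.593.
Rounding up: P4 6, P1 5, P8 4, P2 8, P6 6, P5 5, P7 8 (total 42).
P7 receives 8.

8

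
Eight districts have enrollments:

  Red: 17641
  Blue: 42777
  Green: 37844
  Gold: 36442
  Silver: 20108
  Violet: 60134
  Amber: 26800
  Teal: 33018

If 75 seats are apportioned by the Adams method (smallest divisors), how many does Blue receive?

Standard divisor 274764/75 ≈ 3663.52; standard quotas: Red 4.815, Blue 11.676, Green 10.330, Gold 9.947, Silver 5.489, Violet 16.414, Amber 7.315, Teal 9.013.
Rounding up gives 5, 12, 11, 10, 6, 17, 8, 10 = 79 seats, so the divisor must be adjusted.
With modified divisor 3860: modified quotas Red 4.570, Blue 11.082, Green 9.804, Gold 9.441, Silver 5.209, Violet 15.579, Amber 6.943, Teal 8.554.
Rounding up: Red 5, Blue 12, Green 10, Gold 10, Silver 6, Violet 16, Amber 7, Teal 9 (total 75).
Blue receives 12.

12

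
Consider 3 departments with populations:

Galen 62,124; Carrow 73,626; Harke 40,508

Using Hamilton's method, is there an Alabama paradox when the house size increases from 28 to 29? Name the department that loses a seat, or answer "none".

none

At 28 seats: Galen 10, Carrow 12, Harke 6.
At 29 seats: Galen 10, Carrow 12, Harke 7.
No department's allocation decreased.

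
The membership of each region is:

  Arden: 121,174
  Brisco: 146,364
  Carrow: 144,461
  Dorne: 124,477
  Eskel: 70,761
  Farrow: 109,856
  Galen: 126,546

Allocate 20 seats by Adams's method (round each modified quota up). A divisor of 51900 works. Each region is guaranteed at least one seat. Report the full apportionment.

Arden=3, Brisco=3, Carrow=3, Dorne=3, Eskel=2, Farrow=3, Galen=3

With modified divisor 51900: modified quotas Arden 2.335, Brisco 2.820, Carrow 2.783, Dorne 2.398, Eskel 1.363, Farrow 2.117, Galen 2.438.
Rounding up: Arden 3, Brisco 3, Carrow 3, Dorne 3, Eskel 2, Farrow 3, Galen 3 (total 20).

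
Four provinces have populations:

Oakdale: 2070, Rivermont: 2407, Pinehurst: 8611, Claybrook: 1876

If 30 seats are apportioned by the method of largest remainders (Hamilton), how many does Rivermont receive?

5

The standard divisor is 14964/30 ≈ 498.8.
Standard quotas: Oakdale 4.1500, Rivermont 4.8256, Pinehurst 17.2634, Claybrook 3.7610.
Lower quotas: Oakdale 4, Rivermont 4, Pinehurst 17, Claybrook 3 (sum 28, leaving 2 seats).
Remainders in descending order: Rivermont 0.8256, Claybrook 0.7610, Pinehurst 0.2634, Oakdale 0.1500.
Largest remainders: Rivermont, Claybrook receive the extra seats.
Rivermont receives 5.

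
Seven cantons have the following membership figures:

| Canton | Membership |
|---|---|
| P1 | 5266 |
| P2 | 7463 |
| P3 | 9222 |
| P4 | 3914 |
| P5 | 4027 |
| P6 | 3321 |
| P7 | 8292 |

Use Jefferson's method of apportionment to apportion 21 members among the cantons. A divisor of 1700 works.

P1: 3, P2: 4, P3: 5, P4: 2, P5: 2, P6: 1, P7: 4

With modified divisor 1700: modified quotas P1 3.098, P2 4.390, P3 5.425, P4 2.302, P5 2.369, P6 1.954, P7 4.878.
Rounding down: P1 3, P2 4, P3 5, P4 2, P5 2, P6 1, P7 4 (total 21).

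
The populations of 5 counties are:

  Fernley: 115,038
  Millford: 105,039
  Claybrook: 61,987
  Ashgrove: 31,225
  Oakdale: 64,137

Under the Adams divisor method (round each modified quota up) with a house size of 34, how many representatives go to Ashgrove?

3

Standard divisor 377426/34 ≈ 11100.765; standard quotas: Fernley 10.363, Millford 9.462, Claybrook 5.584, Ashgrove 2.813, Oakdale 5.778.
Rounding up gives 11, 10, 6, 3, 6 = 36 seats, so the divisor must be adjusted.
With modified divisor 12000: modified quotas Fernley 9.586, Millford 8.753, Claybrook 5.166, Ashgrove 2.602, Oakdale 5.345.
Rounding up: Fernley 10, Millford 9, Claybrook 6, Ashgrove 3, Oakdale 6 (total 34).
Ashgrove receives 3.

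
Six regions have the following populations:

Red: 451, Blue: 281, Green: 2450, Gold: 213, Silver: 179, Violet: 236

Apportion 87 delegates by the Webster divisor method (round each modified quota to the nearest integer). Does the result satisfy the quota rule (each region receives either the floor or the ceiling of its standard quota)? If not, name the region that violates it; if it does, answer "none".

Green

Standard quotas: Red 10.298, Blue 6.417, Green 55.945, Gold 4.864, Silver 4.087, Violet 5.389.
Webster allocation: Red 10, Blue 6, Green 57, Gold 5, Silver 4, Violet 5.
Green has quota 55.945 (lower 55, upper 56) but receives 57 — outside the quota interval.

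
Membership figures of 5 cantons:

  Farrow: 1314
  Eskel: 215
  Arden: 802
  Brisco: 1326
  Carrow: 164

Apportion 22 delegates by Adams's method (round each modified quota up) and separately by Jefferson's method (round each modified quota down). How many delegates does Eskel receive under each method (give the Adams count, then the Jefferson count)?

2 and 1

Adams: Farrow 7, Eskel 2, Arden 5, Brisco 7, Carrow 1.
Jefferson: Farrow 8, Eskel 1, Arden 4, Brisco 8, Carrow 1.
Eskel gets 2 under Adams and 1 under Jefferson.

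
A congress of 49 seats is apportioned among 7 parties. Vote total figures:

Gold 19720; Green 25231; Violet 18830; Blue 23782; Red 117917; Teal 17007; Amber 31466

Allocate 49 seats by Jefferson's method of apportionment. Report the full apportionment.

Standard divisor 253953/49 ≈ 5182.714; standard quotas: Gold 3.805, Green 4.868, Violet 3.633, Blue 4.589, Red 22.752, Teal 3.281, Amber 6.071.
Rounding down gives 3, 4, 3, 4, 22, 3, 6 = 45 seats, so the divisor must be adjusted.
With modified divisor 4800: modified quotas Gold 4.108, Green 5.256, Violet 3.923, Blue 4.955, Red 24.566, Teal 3.543, Amber 6.555.
Rounding down: Gold 4, Green 5, Violet 3, Blue 4, Red 24, Teal 3, Amber 6 (total 49).

Gold 4, Green 5, Violet 3, Blue 4, Red 24, Teal 3, Amber 6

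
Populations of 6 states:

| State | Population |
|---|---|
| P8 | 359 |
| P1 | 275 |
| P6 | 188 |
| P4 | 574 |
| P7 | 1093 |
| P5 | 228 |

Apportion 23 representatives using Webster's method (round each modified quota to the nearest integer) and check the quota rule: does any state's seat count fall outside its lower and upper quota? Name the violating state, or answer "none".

none

Standard quotas: P8 3.039, P1 2.328, P6 1.591, P4 4.859, P7 9.252, P5 1.930.
Webster allocation: P8 3, P1 2, P6 2, P4 5, P7 9, P5 2.
Every allocation lies between the lower and upper quota.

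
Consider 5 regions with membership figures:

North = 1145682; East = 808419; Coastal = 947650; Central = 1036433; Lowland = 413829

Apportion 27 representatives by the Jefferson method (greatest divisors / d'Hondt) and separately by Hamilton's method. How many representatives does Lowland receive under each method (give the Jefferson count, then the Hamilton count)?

Jefferson: North 7, East 5, Coastal 6, Central 7, Lowland 2.
Hamilton: North 7, East 5, Coastal 6, Central 6, Lowland 3.
Lowland gets 2 under Jefferson and 3 under Hamilton.

2 and 3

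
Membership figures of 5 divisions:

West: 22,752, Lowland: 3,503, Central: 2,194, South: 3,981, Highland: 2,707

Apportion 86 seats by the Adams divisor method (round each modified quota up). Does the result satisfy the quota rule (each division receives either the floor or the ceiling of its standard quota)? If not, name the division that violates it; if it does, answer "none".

Standard quotas: West 55.687, Lowland 8.574, Central 5.370, South 9.744, Highland 6.626.
Adams allocation: West 54, Lowland 9, Central 6, South 10, Highland 7.
West has quota 55.687 (lower 55, upper 56) but receives 54 — outside the quota interval.

West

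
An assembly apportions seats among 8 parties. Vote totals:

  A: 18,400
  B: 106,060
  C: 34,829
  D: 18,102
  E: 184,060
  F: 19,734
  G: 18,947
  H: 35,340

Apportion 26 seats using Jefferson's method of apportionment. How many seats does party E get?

12

Standard divisor 435472/26 ≈ 16748.923; standard quotas: A 1.099, B 6.332, C 2.079, D 1.081, E 10.989, F 1.178, G 1.131, H 2.110.
Rounding down gives 1, 6, 2, 1, 10, 1, 1, 2 = 24 seats, so the divisor must be adjusted.
With modified divisor 15200: modified quotas A 1.211, B 6.978, C 2.291, D 1.191, E 12.109, F 1.298, G 1.247, H 2.325.
Rounding down: A 1, B 6, C 2, D 1, E 12, F 1, G 1, H 2 (total 26).
E receives 12.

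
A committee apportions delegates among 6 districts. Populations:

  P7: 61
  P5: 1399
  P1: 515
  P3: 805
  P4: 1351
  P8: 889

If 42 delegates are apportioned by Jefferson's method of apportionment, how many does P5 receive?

12

Standard divisor 5020/42 ≈ 119.524; standard quotas: P7 0.510, P5 11.705, P1 4.309, P3 6.735, P4 11.303, P8 7.438.
Rounding down gives 0, 11, 4, 6, 11, 7 = 39 seats, so the divisor must be adjusted.
With modified divisor 112: modified quotas P7 0.545, P5 12.491, P1 4.598, P3 7.188, P4 12.062, P8 7.938.
Rounding down: P7 0, P5 12, P1 4, P3 7, P4 12, P8 7 (total 42).
P5 receives 12.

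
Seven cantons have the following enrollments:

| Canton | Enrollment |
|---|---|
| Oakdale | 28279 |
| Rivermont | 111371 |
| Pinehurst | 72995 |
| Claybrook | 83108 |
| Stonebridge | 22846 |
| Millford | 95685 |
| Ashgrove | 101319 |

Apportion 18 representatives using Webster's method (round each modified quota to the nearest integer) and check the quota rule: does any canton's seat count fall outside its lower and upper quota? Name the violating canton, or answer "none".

none

Standard quotas: Oakdale 0.987, Rivermont 3.888, Pinehurst 2.548, Claybrook 2.901, Stonebridge 0.798, Millford 3.340, Ashgrove 3.537.
Webster allocation: Oakdale 1, Rivermont 4, Pinehurst 3, Claybrook 3, Stonebridge 1, Millford 3, Ashgrove 3.
Every allocation lies between the lower and upper quota.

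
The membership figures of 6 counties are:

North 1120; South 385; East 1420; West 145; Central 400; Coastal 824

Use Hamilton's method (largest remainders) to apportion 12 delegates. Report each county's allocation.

North: 3, South: 1, East: 4, West: 1, Central: 1, Coastal: 2

Standard divisor: 4294 ÷ 12 ≈ 357.833.
Standard quotas: North 3.130, South 1.076, East 3.968, West 0.405, Central 1.118, Coastal 2.303.
Lower quotas: North 3, South 1, East 3, West 0, Central 1, Coastal 2 (sum 10, leaving 2 seats).
Remainders in descending order: East 0.968, West 0.405, Coastal 0.303, North 0.130, Central 0.118, South 0.076.
The surplus seats go to East, West.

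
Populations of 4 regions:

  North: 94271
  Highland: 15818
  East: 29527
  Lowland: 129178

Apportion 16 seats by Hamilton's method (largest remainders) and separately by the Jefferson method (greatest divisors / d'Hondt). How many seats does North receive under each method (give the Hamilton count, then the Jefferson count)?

5 and 6

Hamilton: North 5, Highland 1, East 2, Lowland 8.
Jefferson: North 6, Highland 1, East 1, Lowland 8.
North gets 5 under Hamilton and 6 under Jefferson.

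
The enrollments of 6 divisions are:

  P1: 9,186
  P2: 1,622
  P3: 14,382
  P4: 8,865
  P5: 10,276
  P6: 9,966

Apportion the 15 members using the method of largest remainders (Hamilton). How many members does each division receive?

P1 3, P2 0, P3 4, P4 2, P5 3, P6 3

Total 54297; standard divisor 54297/15 ≈ 3619.8.
Standard quotas: P1 2.5377, P2 0.4481, P3 3.9731, P4 2.4490, P5 2.8388, P6 2.7532.
Lower quotas: P1 2, P2 0, P3 3, P4 2, P5 2, P6 2 (sum 11, leaving 4 seats).
Remainders in descending order: P3 0.9731, P5 0.8388, P6 0.7532, P1 0.5377, P4 0.4490, P2 0.4481.
The surplus seats go to P3, P5, P6, P1.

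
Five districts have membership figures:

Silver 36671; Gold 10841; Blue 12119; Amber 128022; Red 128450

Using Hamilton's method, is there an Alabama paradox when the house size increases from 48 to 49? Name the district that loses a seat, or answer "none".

At 48 seats: Silver 6, Gold 2, Blue 2, Amber 19, Red 19.
At 49 seats: Silver 6, Gold 1, Blue 2, Amber 20, Red 20.
Gold drops from 2 to 1.

Gold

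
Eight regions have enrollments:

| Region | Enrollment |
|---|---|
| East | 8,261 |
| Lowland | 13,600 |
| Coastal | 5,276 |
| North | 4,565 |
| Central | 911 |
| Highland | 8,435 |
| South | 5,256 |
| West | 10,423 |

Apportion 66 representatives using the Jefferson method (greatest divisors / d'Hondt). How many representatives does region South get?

6

Standard divisor 56727/66 ≈ 859.5; standard quotas: East 9.611, Lowland 15.823, Coastal 6.138, North 5.311, Central 1.060, Highland 9.814, South 6.115, West 12.127.
Rounding down gives 9, 15, 6, 5, 1, 9, 6, 12 = 63 seats, so the divisor must be adjusted.
With modified divisor 810: modified quotas East 10.199, Lowland 16.790, Coastal 6.514, North 5.636, Central 1.125, Highland 10.414, South 6.489, West 12.868.
Rounding down: East 10, Lowland 16, Coastal 6, North 5, Central 1, Highland 10, South 6, West 12 (total 66).
South receives 6.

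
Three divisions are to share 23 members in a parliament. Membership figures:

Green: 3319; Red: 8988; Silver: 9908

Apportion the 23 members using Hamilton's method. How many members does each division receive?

Green 4; Red 9; Silver 10

Standard divisor: 22215 ÷ 23 ≈ 965.87.
Standard quotas: Green 3.4363, Red 9.3056, Silver 10.2581.
Lower quotas: Green 3, Red 9, Silver 10 (sum 22, leaving 1 seat).
Remainders in descending order: Green 0.4363, Red 0.3056, Silver 0.2581.
The surplus seat goes to Green.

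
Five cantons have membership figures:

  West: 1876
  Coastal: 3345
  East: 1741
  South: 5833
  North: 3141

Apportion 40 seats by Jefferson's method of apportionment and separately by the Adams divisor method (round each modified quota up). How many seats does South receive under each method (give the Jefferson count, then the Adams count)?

Jefferson: West 5, Coastal 8, East 4, South 15, North 8.
Adams: West 5, Coastal 8, East 5, South 14, North 8.
South gets 15 under Jefferson and 14 under Adams.

15 and 14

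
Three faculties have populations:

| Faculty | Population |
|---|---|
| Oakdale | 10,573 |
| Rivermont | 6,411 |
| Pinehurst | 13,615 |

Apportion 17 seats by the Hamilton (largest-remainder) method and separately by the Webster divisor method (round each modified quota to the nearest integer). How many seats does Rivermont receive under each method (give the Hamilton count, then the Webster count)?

3 and 4

Hamilton: Oakdale 6, Rivermont 3, Pinehurst 8.
Webster: Oakdale 6, Rivermont 4, Pinehurst 7.
Rivermont gets 3 under Hamilton and 4 under Webster.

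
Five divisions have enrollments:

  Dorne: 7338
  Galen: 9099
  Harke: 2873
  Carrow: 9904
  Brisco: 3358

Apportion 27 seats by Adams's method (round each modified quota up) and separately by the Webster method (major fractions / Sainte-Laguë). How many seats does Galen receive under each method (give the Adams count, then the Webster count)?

7 and 8

Adams: Dorne 6, Galen 7, Harke 3, Carrow 8, Brisco 3.
Webster: Dorne 6, Galen 8, Harke 2, Carrow 8, Brisco 3.
Galen gets 7 under Adams and 8 under Webster.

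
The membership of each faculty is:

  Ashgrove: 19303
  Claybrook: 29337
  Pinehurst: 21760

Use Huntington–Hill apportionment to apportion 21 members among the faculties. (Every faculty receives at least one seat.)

Ashgrove 6, Claybrook 9, Pinehurst 6

With divisor 3408: modified quotas Ashgrove 5.664, Claybrook 8.608, Pinehurst 6.385.
Geometric-mean thresholds: Ashgrove √(5·6)=5.477, Claybrook √(8·9)=8.485, Pinehurst √(6·7)=6.481.
Each quota rounded against its threshold gives Ashgrove 6, Claybrook 9, Pinehurst 6 (total 21).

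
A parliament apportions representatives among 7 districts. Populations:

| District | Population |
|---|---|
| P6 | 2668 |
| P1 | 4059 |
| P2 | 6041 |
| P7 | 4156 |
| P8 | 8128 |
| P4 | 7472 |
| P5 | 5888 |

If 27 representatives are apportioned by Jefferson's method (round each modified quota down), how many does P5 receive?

4

Standard divisor 38412/27 ≈ 1422.667; standard quotas: P6 1.875, P1 2.853, P2 4.246, P7 2.921, P8 5.713, P4 5.252, P5 4.139.
Rounding down gives 1, 2, 4, 2, 5, 5, 4 = 23 seats, so the divisor must be adjusted.
With modified divisor 1300: modified quotas P6 2.052, P1 3.122, P2 4.647, P7 3.197, P8 6.252, P4 5.748, P5 4.529.
Rounding down: P6 2, P1 3, P2 4, P7 3, P8 6, P4 5, P5 4 (total 27).
P5 receives 4.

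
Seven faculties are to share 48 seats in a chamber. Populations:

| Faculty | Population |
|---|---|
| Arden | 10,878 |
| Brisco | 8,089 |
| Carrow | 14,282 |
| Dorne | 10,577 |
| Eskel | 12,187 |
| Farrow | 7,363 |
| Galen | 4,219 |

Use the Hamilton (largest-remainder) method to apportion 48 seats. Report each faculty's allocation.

The standard divisor is 67595/48 ≈ 1408.229.
Standard quotas: Arden 7.7246, Brisco 5.7441, Carrow 10.1418, Dorne 7.5109, Eskel 8.6541, Farrow 5.2286, Galen 2.9960.
Lower quotas: Arden 7, Brisco 5, Carrow 10, Dorne 7, Eskel 8, Farrow 5, Galen 2 (sum 44, leaving 4 seats).
Remainders in descending order: Galen 0.9960, Brisco 0.7441, Arden 0.7246, Eskel 0.6541, Dorne 0.5109, Farrow 0.2286, Carrow 0.1418.
Largest remainders: Galen, Brisco, Arden, Eskel receive the extra seats.

Arden 8; Brisco 6; Carrow 10; Dorne 7; Eskel 9; Farrow 5; Galen 3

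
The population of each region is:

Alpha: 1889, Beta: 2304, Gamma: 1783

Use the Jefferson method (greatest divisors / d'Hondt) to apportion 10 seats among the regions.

Standard divisor 5976/10 ≈ 597.6; standard quotas: Alpha 3.161, Beta 3.855, Gamma 2.984.
Rounding down gives 3, 3, 2 = 8 seats, so the divisor must be adjusted.
With modified divisor 500: modified quotas Alpha 3.778, Beta 4.608, Gamma 3.566.
Rounding down: Alpha 3, Beta 4, Gamma 3 (total 10).

Alpha 3, Beta 4, Gamma 3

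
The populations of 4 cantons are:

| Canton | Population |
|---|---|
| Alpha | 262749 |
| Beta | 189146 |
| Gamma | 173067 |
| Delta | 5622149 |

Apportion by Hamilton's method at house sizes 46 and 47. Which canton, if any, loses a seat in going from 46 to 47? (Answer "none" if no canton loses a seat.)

At 46 seats: Alpha 2, Beta 1, Gamma 1, Delta 42.
At 47 seats: Alpha 2, Beta 2, Gamma 1, Delta 42.
No canton's allocation decreased.

none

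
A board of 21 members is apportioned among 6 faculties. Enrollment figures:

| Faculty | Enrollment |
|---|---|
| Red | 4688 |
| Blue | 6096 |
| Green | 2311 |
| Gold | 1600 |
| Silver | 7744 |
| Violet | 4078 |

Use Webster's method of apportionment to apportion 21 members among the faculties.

Standard divisor 26517/21 ≈ 1262.714; standard quotas: Red 3.713, Blue 4.828, Green 1.830, Gold 1.267, Silver 6.133, Violet 3.230.
Rounding to the nearest integer gives Red 4, Blue 5, Green 2, Gold 1, Silver 6, Violet 3 — total 21, matching the house size, so no adjustment is needed.

Red: 4, Blue: 5, Green: 2, Gold: 1, Silver: 6, Violet: 3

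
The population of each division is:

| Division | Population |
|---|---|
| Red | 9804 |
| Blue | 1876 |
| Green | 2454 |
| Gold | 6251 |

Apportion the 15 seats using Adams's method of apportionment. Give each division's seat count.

Red: 7; Blue: 2; Green: 2; Gold: 4

Standard divisor 20385/15 ≈ 1359; standard quotas: Red 7.214, Blue 1.380, Green 1.806, Gold 4.600.
Rounding up gives 8, 2, 2, 5 = 17 seats, so the divisor must be adjusted.
With modified divisor 1600: modified quotas Red 6.128, Blue 1.173, Green 1.534, Gold 3.907.
Rounding up: Red 7, Blue 2, Green 2, Gold 4 (total 15).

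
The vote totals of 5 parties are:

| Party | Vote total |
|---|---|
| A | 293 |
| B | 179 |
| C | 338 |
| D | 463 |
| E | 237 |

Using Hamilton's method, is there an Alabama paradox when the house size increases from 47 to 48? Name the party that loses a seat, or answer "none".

none

At 47 seats: A 9, B 6, C 11, D 14, E 7.
At 48 seats: A 9, B 6, C 11, D 15, E 7.
No party's allocation decreased.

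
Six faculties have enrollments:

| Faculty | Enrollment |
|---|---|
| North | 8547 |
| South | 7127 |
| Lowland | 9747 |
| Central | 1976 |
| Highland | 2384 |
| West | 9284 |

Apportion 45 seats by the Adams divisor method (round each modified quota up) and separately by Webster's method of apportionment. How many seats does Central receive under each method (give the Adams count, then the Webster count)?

Adams: North 10, South 8, Lowland 11, Central 3, Highland 3, West 10.
Webster: North 10, South 8, Lowland 11, Central 2, Highland 3, West 11.
Central gets 3 under Adams and 2 under Webster.

3 and 2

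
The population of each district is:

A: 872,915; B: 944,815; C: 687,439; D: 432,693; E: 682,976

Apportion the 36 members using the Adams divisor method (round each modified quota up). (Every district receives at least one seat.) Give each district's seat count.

Standard divisor 3620838/36 ≈ 100578.833; standard quotas: A 8.679, B 9.394, C 6.835, D 4.302, E 6.790.
Rounding up gives 9, 10, 7, 5, 7 = 38 seats, so the divisor must be adjusted.
With modified divisor 108832: modified quotas A 8.021, B 8.681, C 6.317, D 3.976, E 6.276.
Rounding up: A 9, B 9, C 7, D 4, E 7 (total 36).

A: 9, B: 9, C: 7, D: 4, E: 7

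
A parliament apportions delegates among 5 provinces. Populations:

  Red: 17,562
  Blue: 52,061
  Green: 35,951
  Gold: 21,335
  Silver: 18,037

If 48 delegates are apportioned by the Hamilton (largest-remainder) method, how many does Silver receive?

6

Total 144946; standard divisor 144946/48 ≈ 3019.708.
Standard quotas: Red 5.8158, Blue 17.2404, Green 11.9055, Gold 7.0653, Silver 5.9731.
Lower quotas: Red 5, Blue 17, Green 11, Gold 7, Silver 5 (sum 45, leaving 3 seats).
Remainders in descending order: Silver 0.9731, Green 0.9055, Red 0.8158, Blue 0.2404, Gold 0.0653.
The surplus seats go to Silver, Green, Red.
Silver receives 6.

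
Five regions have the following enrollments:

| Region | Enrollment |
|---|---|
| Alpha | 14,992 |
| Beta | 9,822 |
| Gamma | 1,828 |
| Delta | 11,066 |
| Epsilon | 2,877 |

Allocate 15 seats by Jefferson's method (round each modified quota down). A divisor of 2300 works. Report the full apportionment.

Alpha=6, Beta=4, Gamma=0, Delta=4, Epsilon=1

With modified divisor 2300: modified quotas Alpha 6.518, Beta 4.270, Gamma 0.795, Delta 4.811, Epsilon 1.251.
Rounding down: Alpha 6, Beta 4, Gamma 0, Delta 4, Epsilon 1 (total 15).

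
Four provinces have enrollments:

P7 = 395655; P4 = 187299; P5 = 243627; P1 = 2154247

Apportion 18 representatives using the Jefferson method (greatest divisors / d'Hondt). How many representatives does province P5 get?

Standard divisor 2980828/18 ≈ 165601.556; standard quotas: P7 2.389, P4 1.131, P5 1.471, P1 13.009.
Rounding down gives 2, 1, 1, 13 = 17 seats, so the divisor must be adjusted.
With modified divisor 148700: modified quotas P7 2.661, P4 1.260, P5 1.638, P1 14.487.
Rounding down: P7 2, P4 1, P5 1, P1 14 (total 18).
P5 receives 1.

1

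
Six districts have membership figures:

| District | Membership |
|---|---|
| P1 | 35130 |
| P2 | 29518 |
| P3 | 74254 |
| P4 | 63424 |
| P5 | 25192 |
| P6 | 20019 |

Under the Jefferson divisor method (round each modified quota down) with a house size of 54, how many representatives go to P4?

14

Standard divisor 247537/54 ≈ 4584.019; standard quotas: P1 7.664, P2 6.439, P3 16.198, P4 13.836, P5 5.496, P6 4.367.
Rounding down gives 7, 6, 16, 13, 5, 4 = 51 seats, so the divisor must be adjusted.
With modified divisor 4300: modified quotas P1 8.170, P2 6.865, P3 17.268, P4 14.750, P5 5.859, P6 4.656.
Rounding down: P1 8, P2 6, P3 17, P4 14, P5 5, P6 4 (total 54).
P4 receives 14.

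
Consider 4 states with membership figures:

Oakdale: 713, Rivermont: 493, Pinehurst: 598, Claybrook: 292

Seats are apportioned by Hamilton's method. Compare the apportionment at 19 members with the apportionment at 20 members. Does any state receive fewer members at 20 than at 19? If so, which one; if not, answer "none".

At 19 seats: Oakdale 6, Rivermont 5, Pinehurst 5, Claybrook 3.
At 20 seats: Oakdale 7, Rivermont 4, Pinehurst 6, Claybrook 3.
Rivermont drops from 5 to 4.

Rivermont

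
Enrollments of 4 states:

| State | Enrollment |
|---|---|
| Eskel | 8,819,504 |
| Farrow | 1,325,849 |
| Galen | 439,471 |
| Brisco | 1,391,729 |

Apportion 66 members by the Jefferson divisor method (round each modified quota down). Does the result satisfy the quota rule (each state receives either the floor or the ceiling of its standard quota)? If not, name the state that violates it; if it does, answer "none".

Eskel

Standard quotas: Eskel 48.602, Farrow 7.306, Galen 2.422, Brisco 7.669.
Jefferson allocation: Eskel 50, Farrow 7, Galen 2, Brisco 7.
Eskel has quota 48.602 (lower 48, upper 49) but receives 50 — outside the quota interval.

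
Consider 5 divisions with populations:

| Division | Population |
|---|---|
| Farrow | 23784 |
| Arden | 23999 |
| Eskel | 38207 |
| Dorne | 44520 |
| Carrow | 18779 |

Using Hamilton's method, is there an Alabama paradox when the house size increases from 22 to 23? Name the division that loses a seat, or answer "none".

At 22 seats: Farrow 3, Arden 3, Eskel 6, Dorne 7, Carrow 3.
At 23 seats: Farrow 3, Arden 4, Eskel 6, Dorne 7, Carrow 3.
No division's allocation decreased.

none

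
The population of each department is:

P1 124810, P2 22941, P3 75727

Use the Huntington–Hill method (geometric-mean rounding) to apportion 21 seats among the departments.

P1 12, P2 2, P3 7

With divisor 10491: modified quotas P1 11.897, P2 2.187, P3 7.218.
Geometric-mean thresholds: P1 √(11·12)=11.489, P2 √(2·3)=2.449, P3 √(7·8)=7.483.
Each quota rounded against its threshold gives P1 12, P2 2, P3 7 (total 21).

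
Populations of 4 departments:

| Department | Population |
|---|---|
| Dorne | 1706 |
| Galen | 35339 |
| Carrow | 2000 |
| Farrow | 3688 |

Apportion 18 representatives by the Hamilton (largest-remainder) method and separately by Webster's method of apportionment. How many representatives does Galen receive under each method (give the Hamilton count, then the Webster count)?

15 and 14

Hamilton: Dorne 1, Galen 15, Carrow 1, Farrow 1.
Webster: Dorne 1, Galen 14, Carrow 1, Farrow 2.
Galen gets 15 under Hamilton and 14 under Webster.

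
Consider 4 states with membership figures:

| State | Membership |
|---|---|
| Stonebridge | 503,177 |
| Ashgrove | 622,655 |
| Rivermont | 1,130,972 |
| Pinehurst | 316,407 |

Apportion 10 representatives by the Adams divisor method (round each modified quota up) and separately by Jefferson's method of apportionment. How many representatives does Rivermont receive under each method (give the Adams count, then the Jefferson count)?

Adams: Stonebridge 2, Ashgrove 2, Rivermont 4, Pinehurst 2.
Jefferson: Stonebridge 2, Ashgrove 2, Rivermont 5, Pinehurst 1.
Rivermont gets 4 under Adams and 5 under Jefferson.

4 and 5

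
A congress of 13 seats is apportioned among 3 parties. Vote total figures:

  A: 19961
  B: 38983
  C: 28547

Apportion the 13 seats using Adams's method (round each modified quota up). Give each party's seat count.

Standard divisor 87491/13 ≈ 6730.077; standard quotas: A 2.966, B 5.792, C 4.242.
Rounding up gives 3, 6, 5 = 14 seats, so the divisor must be adjusted.
With modified divisor 7500: modified quotas A 2.661, B 5.198, C 3.806.
Rounding up: A 3, B 6, C 4 (total 13).

A=3, B=6, C=4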